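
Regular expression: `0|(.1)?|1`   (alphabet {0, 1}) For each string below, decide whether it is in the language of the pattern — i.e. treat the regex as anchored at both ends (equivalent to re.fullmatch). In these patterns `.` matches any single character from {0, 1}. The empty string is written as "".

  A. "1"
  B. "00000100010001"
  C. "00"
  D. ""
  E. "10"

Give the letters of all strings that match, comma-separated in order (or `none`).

A, D

A → match
B → no match
C → no match
D → match
E → no match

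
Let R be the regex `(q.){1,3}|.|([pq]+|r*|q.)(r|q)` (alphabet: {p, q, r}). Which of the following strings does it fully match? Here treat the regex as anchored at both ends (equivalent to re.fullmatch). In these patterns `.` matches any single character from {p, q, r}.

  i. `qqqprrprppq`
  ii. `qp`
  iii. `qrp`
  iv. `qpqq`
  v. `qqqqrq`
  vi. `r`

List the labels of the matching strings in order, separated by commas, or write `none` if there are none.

ii, iv, vi

i → no match
ii → match
iii → no match
iv → match
v → no match
vi → match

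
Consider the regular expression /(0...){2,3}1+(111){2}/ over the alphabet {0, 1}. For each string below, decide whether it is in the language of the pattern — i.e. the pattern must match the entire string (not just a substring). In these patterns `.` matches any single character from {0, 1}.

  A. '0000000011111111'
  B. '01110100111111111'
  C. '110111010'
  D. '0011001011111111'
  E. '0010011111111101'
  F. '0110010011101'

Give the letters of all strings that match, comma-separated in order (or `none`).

A, B, D

A → match
B → match
C → no match — must start with '0'
D → match
E → no match — must end with '111'
F → no match — must end with '111'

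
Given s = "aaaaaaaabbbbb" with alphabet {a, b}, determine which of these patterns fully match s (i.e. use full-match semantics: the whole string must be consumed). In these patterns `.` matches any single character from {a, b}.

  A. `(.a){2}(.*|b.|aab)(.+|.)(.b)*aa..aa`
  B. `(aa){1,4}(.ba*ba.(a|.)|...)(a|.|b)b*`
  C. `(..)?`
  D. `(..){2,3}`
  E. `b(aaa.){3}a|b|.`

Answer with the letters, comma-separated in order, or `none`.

B

A → no match — must end with "aa"
B → match
C → no match
D → no match
E → no match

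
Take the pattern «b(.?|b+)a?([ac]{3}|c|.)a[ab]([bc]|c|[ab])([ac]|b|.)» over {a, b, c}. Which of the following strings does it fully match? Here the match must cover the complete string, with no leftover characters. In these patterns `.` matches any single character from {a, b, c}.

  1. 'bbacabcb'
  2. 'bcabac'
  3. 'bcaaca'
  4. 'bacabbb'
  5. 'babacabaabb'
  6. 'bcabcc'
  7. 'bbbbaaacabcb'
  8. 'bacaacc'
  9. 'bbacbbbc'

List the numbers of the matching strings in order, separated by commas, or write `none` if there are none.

1. 'bbacabcb' → match
2. 'bcabac' → match
3. 'bcaaca' → match
4. 'bacabbb' → match
5. 'babacabaabb' → no match
6. 'bcabcc' → match
7. 'bbbbaaacabcb' → match
8. 'bacaacc' → match
9. 'bbacbbbc' → no match

1, 2, 3, 4, 6, 7, 8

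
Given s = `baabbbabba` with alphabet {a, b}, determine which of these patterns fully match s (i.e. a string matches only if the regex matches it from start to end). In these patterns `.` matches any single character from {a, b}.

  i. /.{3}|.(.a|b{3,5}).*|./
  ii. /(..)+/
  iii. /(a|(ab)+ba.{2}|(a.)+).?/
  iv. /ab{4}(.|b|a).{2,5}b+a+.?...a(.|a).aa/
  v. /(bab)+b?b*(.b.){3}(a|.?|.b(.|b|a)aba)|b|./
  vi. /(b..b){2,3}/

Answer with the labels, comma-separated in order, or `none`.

i, ii

i → match
ii → match
iii → no match
iv → no match — must start with `ab`
v → no match
vi → no match — must end with `b`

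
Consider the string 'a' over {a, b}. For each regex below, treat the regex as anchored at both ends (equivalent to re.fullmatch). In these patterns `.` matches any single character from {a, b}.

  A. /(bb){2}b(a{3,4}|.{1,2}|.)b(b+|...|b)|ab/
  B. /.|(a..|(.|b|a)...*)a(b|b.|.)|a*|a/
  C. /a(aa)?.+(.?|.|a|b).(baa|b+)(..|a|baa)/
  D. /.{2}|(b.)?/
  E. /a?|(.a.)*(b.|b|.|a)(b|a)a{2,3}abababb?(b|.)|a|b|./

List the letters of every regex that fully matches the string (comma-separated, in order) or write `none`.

B, E

A → no match
B → match
C → no match
D → no match
E → match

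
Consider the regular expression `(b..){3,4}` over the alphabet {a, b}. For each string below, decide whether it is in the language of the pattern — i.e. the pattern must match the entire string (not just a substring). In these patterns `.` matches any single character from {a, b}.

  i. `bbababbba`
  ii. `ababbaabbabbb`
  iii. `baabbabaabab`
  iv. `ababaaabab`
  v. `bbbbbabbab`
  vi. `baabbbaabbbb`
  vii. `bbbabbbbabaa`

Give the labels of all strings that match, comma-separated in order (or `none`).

i → match
ii → no match — must start with `b`
iii → match
iv → no match — must start with `b`
v → no match
vi → no match
vii → no match

i, iii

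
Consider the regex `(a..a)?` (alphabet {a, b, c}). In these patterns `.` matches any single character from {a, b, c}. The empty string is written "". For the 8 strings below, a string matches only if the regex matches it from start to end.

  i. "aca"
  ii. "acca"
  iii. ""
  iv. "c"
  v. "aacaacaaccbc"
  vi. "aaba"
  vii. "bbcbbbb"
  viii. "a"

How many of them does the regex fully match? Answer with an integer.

3

i → no match
ii → match
iii → match
iv → no match
v → no match
vi → match
vii → no match
viii → no match
Total matched: 3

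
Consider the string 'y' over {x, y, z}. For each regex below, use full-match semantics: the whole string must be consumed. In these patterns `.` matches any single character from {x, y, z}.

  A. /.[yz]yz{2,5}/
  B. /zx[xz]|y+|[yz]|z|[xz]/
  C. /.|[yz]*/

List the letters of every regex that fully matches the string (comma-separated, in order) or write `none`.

A → no match — must end with 'z'
B → match
C → match

B, C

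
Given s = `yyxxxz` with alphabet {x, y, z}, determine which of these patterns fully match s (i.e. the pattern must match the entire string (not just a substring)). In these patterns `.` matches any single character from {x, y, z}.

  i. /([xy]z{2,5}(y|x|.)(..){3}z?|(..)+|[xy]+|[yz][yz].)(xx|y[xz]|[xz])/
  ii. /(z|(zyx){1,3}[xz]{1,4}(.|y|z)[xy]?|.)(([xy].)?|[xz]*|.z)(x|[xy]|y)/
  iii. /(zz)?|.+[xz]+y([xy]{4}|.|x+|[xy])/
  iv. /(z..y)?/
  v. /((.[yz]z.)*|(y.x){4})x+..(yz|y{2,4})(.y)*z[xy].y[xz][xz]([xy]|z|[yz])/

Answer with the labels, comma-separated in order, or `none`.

i → match
ii → no match
iii → no match
iv → no match
v → no match

i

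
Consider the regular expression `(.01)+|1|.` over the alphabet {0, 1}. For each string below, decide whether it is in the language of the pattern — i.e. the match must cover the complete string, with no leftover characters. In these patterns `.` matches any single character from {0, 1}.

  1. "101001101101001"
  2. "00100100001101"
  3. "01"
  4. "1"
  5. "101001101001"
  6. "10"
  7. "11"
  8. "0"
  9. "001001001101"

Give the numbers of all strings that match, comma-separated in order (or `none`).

1 → match
2 → no match
3 → no match
4 → match
5 → match
6 → no match
7 → no match
8 → match
9 → match

1, 4, 5, 8, 9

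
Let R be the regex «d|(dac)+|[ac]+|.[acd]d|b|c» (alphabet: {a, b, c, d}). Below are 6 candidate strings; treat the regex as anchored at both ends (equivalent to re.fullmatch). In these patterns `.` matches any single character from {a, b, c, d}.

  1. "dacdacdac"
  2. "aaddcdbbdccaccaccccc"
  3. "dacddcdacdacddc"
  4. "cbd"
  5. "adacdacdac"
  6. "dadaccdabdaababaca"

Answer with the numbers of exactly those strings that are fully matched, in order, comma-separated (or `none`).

1

1 → match
2 → no match
3 → no match
4 → no match
5 → no match
6 → no match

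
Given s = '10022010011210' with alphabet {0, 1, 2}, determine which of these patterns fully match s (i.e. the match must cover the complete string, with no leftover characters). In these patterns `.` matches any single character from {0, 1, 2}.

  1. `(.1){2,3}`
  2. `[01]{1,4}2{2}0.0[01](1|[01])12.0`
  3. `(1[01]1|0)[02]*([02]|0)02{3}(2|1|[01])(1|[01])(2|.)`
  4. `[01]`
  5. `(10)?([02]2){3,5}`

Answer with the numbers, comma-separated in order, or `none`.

1 → no match — must end with '1'
2 → match
3 → no match
4 → no match
5 → no match — must end with '2'

2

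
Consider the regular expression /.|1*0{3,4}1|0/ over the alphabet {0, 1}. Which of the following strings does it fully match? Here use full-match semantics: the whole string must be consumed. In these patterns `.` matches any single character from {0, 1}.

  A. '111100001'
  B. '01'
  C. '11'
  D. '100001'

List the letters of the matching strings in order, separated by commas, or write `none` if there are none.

A. '111100001' → match
B. '01' → no match
C. '11' → no match
D. '100001' → match

A, D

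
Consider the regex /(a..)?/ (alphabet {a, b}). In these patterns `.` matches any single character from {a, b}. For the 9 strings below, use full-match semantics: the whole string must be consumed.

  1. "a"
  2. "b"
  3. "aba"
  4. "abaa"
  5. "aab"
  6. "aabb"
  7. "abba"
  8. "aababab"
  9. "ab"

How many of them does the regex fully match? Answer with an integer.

2

1 → no match
2 → no match
3 → match
4 → no match
5 → match
6 → no match
7 → no match
8 → no match
9 → no match
Total matched: 2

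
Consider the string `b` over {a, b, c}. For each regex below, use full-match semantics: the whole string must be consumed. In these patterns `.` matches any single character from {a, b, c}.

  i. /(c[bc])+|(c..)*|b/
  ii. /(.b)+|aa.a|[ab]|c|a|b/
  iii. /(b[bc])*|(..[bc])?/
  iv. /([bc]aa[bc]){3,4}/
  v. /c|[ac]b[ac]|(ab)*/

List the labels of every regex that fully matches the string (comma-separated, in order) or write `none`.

i, ii

i → match
ii → match
iii → no match
iv → no match
v → no match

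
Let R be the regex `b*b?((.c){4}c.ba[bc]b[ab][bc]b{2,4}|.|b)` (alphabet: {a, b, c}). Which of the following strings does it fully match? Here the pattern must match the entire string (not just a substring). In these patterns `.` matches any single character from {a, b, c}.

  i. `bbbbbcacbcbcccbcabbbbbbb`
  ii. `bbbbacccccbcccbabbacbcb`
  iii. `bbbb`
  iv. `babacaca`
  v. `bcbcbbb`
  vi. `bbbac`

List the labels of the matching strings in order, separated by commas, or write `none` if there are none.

iii

i → no match
ii → no match
iii → match
iv → no match
v → no match
vi → no match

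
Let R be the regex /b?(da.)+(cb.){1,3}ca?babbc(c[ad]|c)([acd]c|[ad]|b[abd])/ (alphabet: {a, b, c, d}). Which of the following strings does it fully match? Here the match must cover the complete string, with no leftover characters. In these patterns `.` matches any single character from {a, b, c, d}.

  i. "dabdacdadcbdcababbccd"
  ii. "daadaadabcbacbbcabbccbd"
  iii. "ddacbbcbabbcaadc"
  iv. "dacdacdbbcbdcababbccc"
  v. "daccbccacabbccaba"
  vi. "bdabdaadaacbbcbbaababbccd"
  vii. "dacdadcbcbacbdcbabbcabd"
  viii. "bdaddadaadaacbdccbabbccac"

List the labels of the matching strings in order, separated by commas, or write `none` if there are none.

i → match
ii → no match
iii → no match
iv → no match
v → no match
vi → no match
vii → no match
viii → no match

i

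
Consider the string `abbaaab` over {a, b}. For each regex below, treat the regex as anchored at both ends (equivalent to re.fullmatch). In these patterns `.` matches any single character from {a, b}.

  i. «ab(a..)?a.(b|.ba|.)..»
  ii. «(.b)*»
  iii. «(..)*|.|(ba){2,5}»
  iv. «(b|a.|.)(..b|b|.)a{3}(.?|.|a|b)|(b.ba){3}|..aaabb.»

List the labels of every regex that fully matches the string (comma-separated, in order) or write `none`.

iv

i → no match
ii → no match
iii → no match
iv → match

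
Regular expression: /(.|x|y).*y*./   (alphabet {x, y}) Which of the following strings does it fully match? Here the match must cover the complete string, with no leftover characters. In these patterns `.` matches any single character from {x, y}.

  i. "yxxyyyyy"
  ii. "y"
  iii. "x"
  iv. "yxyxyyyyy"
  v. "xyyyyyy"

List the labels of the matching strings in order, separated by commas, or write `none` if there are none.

i, iv, v

i → match
ii → no match
iii → no match
iv → match
v → match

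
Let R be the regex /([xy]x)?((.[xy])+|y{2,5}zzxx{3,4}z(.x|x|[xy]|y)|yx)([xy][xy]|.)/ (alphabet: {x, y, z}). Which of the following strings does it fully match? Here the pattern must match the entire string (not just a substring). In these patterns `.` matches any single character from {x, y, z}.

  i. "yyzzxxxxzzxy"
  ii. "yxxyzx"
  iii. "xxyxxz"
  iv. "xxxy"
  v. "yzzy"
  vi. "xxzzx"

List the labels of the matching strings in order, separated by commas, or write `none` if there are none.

i, iv

i → match
ii → no match
iii → no match
iv → match
v → no match
vi → no match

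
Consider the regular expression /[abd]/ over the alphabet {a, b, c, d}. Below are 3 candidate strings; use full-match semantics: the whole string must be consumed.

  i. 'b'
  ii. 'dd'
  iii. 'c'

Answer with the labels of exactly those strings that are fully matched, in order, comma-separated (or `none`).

i

i → match
ii → no match
iii → no match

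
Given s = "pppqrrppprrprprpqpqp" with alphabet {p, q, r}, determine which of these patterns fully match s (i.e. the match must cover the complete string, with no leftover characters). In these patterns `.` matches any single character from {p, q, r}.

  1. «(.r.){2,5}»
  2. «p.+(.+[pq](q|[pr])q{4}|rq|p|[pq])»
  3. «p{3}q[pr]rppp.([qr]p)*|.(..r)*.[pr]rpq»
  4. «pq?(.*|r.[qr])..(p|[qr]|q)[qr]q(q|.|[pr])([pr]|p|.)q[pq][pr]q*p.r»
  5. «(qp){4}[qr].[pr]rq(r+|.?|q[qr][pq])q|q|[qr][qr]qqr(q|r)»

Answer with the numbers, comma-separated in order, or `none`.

2, 3

1 → no match
2 → match
3 → match
4 → no match — must end with "r"
5 → no match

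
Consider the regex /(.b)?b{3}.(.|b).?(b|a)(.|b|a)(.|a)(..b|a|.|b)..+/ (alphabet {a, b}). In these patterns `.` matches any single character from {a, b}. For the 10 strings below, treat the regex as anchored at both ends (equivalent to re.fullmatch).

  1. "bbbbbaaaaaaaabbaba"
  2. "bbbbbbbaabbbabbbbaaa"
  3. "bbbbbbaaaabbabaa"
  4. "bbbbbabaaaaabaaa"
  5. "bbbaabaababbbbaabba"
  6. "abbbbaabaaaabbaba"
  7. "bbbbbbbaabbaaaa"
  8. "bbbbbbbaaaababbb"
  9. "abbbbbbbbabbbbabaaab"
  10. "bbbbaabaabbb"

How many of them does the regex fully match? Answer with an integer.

1 → match
2 → match
3 → match
4 → match
5 → match
6 → match
7 → match
8 → match
9 → match
10 → match
Total matched: 10

10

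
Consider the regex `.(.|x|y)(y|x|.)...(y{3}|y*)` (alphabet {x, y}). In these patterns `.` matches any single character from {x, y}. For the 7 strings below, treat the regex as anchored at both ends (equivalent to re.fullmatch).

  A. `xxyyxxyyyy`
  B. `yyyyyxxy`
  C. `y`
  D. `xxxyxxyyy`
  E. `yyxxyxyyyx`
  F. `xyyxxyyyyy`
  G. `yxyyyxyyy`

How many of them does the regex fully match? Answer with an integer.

4

A → match
B → no match
C → no match
D → match
E → no match
F → match
G → match
Total matched: 4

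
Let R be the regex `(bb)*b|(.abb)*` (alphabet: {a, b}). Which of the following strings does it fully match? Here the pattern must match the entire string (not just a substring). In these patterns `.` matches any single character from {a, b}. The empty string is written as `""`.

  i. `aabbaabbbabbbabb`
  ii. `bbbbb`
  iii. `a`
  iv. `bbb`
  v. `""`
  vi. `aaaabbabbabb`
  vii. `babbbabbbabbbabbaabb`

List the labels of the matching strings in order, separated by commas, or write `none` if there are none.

i → match
ii → match
iii → no match
iv → match
v → match
vi → no match
vii → match

i, ii, iv, v, vii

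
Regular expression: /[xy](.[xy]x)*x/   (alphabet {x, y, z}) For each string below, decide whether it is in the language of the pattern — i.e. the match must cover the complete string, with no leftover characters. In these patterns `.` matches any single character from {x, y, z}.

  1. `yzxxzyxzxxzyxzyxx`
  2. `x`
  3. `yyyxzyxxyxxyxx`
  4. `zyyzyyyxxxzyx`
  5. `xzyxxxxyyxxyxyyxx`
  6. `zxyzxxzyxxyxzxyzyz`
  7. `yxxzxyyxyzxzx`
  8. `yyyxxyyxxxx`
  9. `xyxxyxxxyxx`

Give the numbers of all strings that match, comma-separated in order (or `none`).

1, 3, 5, 9

1 → match
2. `x` → no match
3 → match
4 → no match
5 → match
6 → no match — must end with `x`
7 → no match
8. `yyyxxyyxxxx` → no match
9. `xyxxyxxxyxx` → match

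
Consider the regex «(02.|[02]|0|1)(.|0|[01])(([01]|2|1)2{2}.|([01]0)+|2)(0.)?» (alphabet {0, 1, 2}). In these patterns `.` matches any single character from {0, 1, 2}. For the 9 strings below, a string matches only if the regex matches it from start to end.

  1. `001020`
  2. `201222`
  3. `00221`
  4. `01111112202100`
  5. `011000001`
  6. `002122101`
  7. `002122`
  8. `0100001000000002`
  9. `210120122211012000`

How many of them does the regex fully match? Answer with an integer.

2

1 → no match
2 → match
3 → no match
4 → no match
5 → no match
6 → no match
7 → no match
8 → match
9 → no match
Total matched: 2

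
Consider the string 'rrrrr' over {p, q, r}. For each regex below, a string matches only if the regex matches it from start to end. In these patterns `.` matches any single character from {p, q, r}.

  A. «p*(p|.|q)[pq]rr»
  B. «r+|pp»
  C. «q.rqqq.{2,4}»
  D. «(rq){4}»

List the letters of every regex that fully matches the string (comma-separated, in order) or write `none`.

B

A → no match
B → match
C → no match — must start with 'q'
D → no match — must start with 'rq'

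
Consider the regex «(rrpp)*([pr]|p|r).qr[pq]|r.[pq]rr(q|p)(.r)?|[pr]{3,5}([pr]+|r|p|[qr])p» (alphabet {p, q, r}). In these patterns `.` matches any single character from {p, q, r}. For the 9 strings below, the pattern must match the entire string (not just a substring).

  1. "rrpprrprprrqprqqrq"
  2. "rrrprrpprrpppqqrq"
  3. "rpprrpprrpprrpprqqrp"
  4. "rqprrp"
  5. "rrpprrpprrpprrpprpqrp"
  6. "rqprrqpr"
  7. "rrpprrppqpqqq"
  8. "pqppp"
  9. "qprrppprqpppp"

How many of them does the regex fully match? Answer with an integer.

1 → no match
2 → no match
3 → no match
4. "rqprrp" → match
5 → match
6. "rqprrqpr" → match
7 → no match
8. "pqppp" → no match
9 → no match
Total matched: 3

3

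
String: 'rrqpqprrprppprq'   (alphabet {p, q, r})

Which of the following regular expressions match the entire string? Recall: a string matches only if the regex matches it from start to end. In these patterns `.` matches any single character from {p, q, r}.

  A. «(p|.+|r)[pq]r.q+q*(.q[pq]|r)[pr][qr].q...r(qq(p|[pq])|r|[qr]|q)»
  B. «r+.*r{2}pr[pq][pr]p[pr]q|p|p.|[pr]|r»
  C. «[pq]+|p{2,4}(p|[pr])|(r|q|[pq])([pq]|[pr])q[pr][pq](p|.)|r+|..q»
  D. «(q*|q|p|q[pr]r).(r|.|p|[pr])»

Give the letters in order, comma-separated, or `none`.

B

A → no match
B → match
C → no match
D → no match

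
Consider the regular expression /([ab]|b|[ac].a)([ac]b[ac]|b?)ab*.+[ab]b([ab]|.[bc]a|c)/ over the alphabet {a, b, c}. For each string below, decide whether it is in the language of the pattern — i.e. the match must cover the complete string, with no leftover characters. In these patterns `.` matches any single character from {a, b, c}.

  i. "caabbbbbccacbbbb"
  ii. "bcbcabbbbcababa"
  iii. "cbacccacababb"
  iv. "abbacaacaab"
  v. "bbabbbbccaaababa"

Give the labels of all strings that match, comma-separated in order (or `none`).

i → no match
ii → match
iii → no match
iv → no match
v → match

ii, v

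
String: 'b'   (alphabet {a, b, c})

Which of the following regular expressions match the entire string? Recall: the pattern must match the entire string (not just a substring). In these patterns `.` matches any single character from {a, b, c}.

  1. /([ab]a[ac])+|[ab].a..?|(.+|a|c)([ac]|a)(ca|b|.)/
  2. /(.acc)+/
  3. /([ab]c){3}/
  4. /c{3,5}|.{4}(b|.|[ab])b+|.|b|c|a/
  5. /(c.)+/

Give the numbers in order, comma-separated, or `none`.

4

1 → no match
2 → no match — must end with 'acc'
3 → no match — must end with 'c'
4 → match
5 → no match — must start with 'c'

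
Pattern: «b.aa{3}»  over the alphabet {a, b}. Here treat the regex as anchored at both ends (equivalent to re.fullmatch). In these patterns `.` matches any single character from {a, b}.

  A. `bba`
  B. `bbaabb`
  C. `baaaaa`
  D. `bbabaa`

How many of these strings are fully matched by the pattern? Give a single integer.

1

A → no match
B → no match — must end with `a`
C → match
D → no match
Total matched: 1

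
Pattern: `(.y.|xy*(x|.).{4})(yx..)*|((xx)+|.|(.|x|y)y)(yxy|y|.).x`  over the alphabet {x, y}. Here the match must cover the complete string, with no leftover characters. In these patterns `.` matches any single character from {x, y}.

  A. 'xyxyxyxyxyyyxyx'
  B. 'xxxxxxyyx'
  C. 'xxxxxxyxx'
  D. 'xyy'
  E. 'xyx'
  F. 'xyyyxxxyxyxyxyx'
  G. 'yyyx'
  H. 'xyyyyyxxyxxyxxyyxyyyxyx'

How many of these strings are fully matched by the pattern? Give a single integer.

A → match
B → match
C → match
D → match
E → match
F → match
G → match
H → match
Total matched: 8

8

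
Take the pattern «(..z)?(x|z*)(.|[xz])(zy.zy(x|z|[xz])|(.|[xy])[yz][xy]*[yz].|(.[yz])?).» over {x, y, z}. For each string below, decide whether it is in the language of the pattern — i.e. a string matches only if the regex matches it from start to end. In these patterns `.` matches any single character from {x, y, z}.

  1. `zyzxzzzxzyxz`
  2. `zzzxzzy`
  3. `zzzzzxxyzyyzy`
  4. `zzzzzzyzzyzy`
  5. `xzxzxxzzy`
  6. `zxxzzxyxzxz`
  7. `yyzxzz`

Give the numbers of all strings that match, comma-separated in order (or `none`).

1 → no match
2 → match
3 → no match
4 → match
5 → match
6 → no match
7 → match

2, 4, 5, 7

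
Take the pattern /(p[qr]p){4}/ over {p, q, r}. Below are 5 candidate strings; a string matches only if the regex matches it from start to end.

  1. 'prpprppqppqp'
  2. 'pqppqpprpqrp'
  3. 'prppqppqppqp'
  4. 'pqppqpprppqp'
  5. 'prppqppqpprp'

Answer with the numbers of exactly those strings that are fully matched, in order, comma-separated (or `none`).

1 → match
2 → no match
3 → match
4 → match
5 → match

1, 3, 4, 5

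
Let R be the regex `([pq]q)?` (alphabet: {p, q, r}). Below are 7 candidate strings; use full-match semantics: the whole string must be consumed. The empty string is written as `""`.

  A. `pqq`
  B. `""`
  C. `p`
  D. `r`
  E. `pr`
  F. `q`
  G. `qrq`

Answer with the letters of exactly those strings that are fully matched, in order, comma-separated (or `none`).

B

A → no match
B → match
C → no match
D → no match
E → no match
F → no match
G → no match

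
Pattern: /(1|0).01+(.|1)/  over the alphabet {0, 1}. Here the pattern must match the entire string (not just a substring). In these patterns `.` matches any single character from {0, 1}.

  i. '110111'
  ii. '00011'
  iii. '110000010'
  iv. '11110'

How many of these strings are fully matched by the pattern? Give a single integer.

2

i → match
ii → match
iii → no match
iv → no match
Total matched: 2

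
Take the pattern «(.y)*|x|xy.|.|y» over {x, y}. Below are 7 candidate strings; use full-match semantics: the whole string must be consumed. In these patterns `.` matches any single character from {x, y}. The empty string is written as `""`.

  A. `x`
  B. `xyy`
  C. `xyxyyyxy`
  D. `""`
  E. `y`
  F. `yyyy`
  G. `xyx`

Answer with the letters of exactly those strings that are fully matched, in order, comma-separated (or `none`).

A → match
B → match
C → match
D → match
E → match
F → match
G → match

A, B, C, D, E, F, G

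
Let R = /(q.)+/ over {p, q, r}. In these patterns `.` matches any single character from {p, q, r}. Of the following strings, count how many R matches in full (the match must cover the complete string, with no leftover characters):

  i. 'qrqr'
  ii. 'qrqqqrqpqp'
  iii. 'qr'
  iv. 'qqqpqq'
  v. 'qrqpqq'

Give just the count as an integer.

i → match
ii → match
iii → match
iv → match
v → match
Total matched: 5

5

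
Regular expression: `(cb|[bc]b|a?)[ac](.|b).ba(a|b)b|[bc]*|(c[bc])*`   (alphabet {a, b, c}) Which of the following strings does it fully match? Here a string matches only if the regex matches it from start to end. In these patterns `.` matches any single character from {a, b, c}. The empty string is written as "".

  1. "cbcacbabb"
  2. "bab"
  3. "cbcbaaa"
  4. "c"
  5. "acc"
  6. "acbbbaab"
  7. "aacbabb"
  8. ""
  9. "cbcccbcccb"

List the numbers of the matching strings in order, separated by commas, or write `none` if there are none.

1 → match
2 → no match
3 → no match
4 → match
5 → no match
6 → match
7 → match
8 → match
9 → match

1, 4, 6, 7, 8, 9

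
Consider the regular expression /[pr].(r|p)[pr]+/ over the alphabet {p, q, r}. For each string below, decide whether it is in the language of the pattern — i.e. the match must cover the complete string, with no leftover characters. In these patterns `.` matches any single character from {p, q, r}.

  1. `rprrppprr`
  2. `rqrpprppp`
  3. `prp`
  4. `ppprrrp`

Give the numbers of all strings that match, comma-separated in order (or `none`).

1, 2, 4

1 → match
2 → match
3 → no match
4 → match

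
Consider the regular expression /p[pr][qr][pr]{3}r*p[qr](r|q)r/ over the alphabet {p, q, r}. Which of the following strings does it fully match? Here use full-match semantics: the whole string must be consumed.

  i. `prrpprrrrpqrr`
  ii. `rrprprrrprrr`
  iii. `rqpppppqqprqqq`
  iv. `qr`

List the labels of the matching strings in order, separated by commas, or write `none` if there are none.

i

i → match
ii. `rrprprrrprrr` → no match — must start with `p`
iii → no match — must start with `p`
iv. `qr` → no match — must start with `p`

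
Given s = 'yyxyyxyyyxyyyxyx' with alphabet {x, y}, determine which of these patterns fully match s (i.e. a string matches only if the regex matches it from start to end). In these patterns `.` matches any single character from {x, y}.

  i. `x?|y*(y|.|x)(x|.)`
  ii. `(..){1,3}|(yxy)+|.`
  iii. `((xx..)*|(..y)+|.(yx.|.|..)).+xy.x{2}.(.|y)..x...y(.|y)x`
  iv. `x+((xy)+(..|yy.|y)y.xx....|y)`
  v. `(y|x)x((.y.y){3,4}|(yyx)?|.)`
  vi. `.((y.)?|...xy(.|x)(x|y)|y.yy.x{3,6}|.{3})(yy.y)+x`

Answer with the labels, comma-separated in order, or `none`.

vi

i → no match
ii → no match
iii → no match
iv → no match — must start with 'x'
v → no match
vi → match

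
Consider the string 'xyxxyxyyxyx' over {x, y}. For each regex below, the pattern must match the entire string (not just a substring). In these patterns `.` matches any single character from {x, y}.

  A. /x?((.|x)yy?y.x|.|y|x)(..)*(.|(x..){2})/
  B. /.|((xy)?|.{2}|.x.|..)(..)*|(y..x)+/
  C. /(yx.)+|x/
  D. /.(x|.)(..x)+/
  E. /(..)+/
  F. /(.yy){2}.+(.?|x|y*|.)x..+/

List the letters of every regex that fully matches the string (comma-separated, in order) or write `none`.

A

A → match
B → no match
C → no match
D → no match
E → no match
F → no match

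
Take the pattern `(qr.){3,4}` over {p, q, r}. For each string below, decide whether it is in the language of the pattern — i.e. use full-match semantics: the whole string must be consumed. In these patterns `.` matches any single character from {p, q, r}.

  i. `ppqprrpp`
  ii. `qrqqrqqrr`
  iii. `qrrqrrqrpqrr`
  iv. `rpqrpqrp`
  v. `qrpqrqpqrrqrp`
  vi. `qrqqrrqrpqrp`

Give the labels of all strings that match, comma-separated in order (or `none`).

ii, iii, vi

i. `ppqprrpp` → no match — must start with `qr`
ii. `qrqqrqqrr` → match
iii. `qrrqrrqrpqrr` → match
iv. `rpqrpqrp` → no match — must start with `qr`
v → no match
vi. `qrqqrrqrpqrp` → match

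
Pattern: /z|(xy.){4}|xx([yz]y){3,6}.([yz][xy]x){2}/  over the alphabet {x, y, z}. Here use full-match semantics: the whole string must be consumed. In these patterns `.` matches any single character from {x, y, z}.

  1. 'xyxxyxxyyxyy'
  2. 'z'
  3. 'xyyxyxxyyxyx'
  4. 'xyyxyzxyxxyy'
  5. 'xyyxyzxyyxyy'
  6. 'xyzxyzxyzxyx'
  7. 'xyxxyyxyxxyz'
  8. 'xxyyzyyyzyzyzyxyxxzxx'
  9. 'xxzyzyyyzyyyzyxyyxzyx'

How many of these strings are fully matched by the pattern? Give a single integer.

1 → match
2 → match
3 → match
4 → match
5 → match
6 → match
7 → match
8 → match
9 → match
Total matched: 9

9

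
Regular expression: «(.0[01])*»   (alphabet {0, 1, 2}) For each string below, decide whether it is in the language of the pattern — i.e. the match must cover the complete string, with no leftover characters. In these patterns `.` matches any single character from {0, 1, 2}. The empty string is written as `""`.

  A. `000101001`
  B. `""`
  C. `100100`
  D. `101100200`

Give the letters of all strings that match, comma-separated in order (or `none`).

A, B, C, D

A → match
B → match
C → match
D → match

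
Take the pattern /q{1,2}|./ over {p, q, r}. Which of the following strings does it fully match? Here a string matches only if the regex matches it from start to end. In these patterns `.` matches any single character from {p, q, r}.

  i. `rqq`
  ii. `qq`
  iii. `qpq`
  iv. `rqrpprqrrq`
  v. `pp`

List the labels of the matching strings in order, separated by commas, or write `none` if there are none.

ii

i. `rqq` → no match
ii. `qq` → match
iii. `qpq` → no match
iv. `rqrpprqrrq` → no match
v. `pp` → no match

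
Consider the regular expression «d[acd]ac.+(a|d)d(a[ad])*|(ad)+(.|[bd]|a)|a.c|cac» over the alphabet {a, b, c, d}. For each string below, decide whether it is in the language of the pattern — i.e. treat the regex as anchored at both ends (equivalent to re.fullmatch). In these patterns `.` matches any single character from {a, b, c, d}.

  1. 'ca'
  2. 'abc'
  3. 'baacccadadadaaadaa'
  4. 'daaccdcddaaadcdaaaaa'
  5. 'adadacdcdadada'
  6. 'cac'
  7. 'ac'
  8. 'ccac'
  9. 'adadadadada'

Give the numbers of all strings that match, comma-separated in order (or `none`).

2, 6, 9

1 → no match
2 → match
3 → no match
4 → no match
5 → no match
6 → match
7 → no match
8 → no match
9 → match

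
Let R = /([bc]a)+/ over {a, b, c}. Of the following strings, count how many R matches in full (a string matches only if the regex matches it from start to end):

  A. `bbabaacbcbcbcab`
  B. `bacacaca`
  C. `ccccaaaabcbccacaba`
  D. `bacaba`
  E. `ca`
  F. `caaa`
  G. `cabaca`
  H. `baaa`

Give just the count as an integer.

A → no match — must end with `a`
B. `bacacaca` → match
C → no match
D. `bacaba` → match
E. `ca` → match
F. `caaa` → no match
G. `cabaca` → match
H. `baaa` → no match
Total matched: 4

4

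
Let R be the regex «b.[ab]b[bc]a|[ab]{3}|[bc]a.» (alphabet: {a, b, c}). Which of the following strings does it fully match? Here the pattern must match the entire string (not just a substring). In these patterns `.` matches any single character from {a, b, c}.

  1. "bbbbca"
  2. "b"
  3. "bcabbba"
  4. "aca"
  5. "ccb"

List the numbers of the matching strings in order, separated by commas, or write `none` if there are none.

1

1 → match
2 → no match
3 → no match
4 → no match
5 → no match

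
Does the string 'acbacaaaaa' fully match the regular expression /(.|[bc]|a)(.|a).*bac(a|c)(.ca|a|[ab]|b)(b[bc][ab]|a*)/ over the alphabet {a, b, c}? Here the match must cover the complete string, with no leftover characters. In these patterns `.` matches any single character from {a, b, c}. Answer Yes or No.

Yes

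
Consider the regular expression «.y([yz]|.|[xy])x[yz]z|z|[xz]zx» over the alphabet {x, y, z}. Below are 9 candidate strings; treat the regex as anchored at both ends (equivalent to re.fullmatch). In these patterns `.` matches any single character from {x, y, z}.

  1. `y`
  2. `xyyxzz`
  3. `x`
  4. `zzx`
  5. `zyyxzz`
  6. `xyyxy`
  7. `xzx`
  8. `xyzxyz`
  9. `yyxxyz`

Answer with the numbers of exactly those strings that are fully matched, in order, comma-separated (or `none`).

2, 4, 5, 7, 8, 9

1 → no match
2 → match
3 → no match
4 → match
5 → match
6 → no match
7 → match
8 → match
9 → match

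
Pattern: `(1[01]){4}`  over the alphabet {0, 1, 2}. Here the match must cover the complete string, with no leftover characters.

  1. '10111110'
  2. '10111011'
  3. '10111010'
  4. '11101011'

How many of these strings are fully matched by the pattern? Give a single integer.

4

1. '10111110' → match
2. '10111011' → match
3. '10111010' → match
4. '11101011' → match
Total matched: 4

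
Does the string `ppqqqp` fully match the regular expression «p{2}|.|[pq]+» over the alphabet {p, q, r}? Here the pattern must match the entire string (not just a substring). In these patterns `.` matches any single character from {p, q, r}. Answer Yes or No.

Yes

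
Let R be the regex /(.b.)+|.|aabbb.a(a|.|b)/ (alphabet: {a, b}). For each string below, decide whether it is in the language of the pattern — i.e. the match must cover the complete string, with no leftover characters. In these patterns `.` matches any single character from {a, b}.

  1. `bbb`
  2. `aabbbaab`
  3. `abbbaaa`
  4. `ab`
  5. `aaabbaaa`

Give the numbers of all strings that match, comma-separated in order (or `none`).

1, 2

1 → match
2 → match
3 → no match
4 → no match
5 → no match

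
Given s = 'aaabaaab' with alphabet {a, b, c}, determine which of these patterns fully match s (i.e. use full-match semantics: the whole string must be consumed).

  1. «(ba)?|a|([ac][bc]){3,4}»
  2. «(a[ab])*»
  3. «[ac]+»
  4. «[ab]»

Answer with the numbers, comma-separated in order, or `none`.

2

1 → no match
2 → match
3 → no match
4 → no match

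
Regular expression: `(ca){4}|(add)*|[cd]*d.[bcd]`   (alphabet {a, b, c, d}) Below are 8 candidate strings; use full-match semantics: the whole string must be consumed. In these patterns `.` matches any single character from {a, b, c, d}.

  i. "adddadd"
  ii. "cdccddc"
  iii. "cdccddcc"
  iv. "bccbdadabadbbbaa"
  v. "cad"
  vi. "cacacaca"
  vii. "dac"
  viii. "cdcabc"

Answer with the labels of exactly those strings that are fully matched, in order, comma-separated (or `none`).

i. "adddadd" → no match
ii. "cdccddc" → match
iii. "cdccddcc" → match
iv → no match
v. "cad" → no match
vi. "cacacaca" → match
vii. "dac" → match
viii. "cdcabc" → no match

ii, iii, vi, vii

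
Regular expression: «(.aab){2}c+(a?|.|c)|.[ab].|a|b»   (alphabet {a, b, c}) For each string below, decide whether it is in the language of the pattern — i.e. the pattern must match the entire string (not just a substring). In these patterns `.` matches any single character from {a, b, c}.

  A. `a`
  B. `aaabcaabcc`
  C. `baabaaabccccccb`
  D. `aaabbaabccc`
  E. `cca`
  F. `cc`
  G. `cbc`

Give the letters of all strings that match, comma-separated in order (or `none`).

A → match
B → match
C → match
D → match
E → no match
F → no match
G → match

A, B, C, D, G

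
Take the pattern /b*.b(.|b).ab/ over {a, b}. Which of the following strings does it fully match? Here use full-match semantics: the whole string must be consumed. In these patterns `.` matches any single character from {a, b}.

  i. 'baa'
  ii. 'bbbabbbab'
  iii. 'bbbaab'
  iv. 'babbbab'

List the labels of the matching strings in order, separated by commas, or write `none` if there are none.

ii, iii, iv

i → no match — must end with 'ab'
ii → match
iii → match
iv → match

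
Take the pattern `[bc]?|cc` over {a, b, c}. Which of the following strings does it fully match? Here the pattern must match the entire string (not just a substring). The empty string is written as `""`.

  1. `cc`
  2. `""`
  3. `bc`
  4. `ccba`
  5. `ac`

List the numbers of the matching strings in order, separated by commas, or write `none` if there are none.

1. `cc` → match
2. `""` → match
3. `bc` → no match
4. `ccba` → no match
5. `ac` → no match

1, 2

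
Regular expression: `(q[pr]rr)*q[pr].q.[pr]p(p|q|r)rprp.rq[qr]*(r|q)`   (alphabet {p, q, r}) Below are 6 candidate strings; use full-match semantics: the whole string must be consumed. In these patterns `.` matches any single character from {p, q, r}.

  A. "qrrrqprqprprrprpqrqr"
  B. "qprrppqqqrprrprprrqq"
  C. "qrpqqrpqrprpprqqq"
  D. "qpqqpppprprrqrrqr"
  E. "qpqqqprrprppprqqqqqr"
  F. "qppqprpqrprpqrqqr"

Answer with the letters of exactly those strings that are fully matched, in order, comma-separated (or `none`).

A → match
B → no match
C → match
D → no match
E → no match
F → match

A, C, F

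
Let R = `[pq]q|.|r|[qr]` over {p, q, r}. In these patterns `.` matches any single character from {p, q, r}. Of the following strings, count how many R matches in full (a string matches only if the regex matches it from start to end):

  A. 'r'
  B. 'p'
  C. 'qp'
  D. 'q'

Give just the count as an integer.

3

A. 'r' → match
B. 'p' → match
C. 'qp' → no match
D. 'q' → match
Total matched: 3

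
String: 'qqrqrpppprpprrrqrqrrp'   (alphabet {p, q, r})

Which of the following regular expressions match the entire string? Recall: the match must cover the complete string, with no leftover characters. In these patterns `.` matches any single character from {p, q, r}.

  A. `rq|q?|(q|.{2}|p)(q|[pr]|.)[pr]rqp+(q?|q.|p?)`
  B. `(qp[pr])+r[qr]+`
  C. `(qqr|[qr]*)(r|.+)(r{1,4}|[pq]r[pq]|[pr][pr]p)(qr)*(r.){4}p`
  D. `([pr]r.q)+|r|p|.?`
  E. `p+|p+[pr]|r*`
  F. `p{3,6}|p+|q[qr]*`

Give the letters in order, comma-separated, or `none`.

C

A → no match
B → no match — must start with 'qp'
C → match
D → no match
E → no match
F → no match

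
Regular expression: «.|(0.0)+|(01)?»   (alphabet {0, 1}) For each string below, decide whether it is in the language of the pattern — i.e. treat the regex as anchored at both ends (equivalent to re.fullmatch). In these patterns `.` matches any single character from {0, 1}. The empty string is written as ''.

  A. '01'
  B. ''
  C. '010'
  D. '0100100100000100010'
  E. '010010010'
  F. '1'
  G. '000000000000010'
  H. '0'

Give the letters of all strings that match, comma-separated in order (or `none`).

A. '01' → match
B. '' → match
C. '010' → match
D → no match
E. '010010010' → match
F. '1' → match
G → match
H. '0' → match

A, B, C, E, F, G, H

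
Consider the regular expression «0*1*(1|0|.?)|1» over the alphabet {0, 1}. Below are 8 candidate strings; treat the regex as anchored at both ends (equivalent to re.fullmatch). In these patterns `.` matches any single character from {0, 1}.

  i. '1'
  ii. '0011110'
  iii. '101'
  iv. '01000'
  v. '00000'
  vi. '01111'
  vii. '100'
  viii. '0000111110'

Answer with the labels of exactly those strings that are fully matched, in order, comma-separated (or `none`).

i, ii, v, vi, viii

i. '1' → match
ii. '0011110' → match
iii. '101' → no match
iv. '01000' → no match
v. '00000' → match
vi. '01111' → match
vii. '100' → no match
viii. '0000111110' → match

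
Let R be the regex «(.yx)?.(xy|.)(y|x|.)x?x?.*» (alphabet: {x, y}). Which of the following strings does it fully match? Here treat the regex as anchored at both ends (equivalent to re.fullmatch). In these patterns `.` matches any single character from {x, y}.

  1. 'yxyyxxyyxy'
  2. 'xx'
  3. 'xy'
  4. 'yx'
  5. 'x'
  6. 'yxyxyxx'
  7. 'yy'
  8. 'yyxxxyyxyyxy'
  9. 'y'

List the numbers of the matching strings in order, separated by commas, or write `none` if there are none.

1, 6, 8

1 → match
2 → no match
3 → no match
4 → no match
5 → no match
6 → match
7 → no match
8 → match
9 → no match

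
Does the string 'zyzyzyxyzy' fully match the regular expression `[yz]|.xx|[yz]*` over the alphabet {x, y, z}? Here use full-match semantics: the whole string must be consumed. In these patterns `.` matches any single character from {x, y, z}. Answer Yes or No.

No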